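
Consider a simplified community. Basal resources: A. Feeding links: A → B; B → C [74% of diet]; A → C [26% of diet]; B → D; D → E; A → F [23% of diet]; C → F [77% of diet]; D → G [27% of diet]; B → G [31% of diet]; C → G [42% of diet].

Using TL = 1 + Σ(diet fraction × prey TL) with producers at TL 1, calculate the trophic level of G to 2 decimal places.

3.58

B: 1 + 1 = 2
C: 1 + (0.74×2 + 0.26×1) = 2.74
D: 1 + 2 = 3
E: 1 + 3 = 4
F: 1 + (0.23×1 + 0.77×2.74) = 3.3398
G: 1 + (0.27×3 + 0.31×2 + 0.42×2.74) = 3.5808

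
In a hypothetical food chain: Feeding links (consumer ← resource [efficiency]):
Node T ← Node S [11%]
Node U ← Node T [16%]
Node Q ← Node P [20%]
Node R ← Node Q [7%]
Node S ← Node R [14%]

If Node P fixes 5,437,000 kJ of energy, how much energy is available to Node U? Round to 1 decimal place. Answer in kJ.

Node Q: 5437000 × 0.2 = 1087400 kJ
Node R: 1087400 × 0.07 = 76118 kJ
Node S: 76118 × 0.14 = 10656.52 kJ
Node T: 10656.52 × 0.11 = 1172.2172 kJ
Node U: 1172.2172 × 0.16 = 187.554752 kJ

187.6 kJ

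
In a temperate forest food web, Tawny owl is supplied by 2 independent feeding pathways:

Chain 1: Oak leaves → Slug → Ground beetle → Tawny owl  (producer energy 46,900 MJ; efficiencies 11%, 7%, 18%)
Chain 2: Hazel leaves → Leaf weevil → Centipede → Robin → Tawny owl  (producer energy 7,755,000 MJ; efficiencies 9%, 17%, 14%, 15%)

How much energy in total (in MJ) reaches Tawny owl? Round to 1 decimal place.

Chain 1: 46900 × 0.11 × 0.07 × 0.18 = 65.0034 MJ
Chain 2: 7755000 × 0.09 × 0.17 × 0.14 × 0.15 = 2491.6815 MJ
Total at Tawny owl: 65.0034 + 2491.6815 = 2556.6849 MJ

2556.7 MJ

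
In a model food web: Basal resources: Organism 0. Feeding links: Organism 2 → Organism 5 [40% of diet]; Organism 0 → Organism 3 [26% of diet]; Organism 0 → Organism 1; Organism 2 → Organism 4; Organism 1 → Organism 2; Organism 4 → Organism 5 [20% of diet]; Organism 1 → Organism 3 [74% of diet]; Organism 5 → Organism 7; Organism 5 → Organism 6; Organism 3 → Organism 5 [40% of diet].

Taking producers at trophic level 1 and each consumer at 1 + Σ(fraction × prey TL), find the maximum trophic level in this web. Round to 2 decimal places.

5.10

Organism 1: 1 + 1 = 2
Organism 2: 1 + 2 = 3
Organism 3: 1 + (0.74×2 + 0.26×1) = 2.74
Organism 4: 1 + 3 = 4
Organism 5: 1 + (0.4×3 + 0.2×4 + 0.4×2.74) = 4.096
Organism 6: 1 + 4.096 = 5.096
Organism 7: 1 + 4.096 = 5.096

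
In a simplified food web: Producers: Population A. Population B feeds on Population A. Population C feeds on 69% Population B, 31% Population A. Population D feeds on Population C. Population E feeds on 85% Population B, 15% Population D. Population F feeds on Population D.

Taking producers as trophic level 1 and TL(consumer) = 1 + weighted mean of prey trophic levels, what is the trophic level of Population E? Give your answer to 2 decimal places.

3.25

Population B: 1 + 1 = 2
Population C: 1 + (0.69×2 + 0.31×1) = 2.69
Population D: 1 + 2.69 = 3.69
Population E: 1 + (0.85×2 + 0.15×3.69) = 3.2535
Population F: 1 + 3.69 = 4.69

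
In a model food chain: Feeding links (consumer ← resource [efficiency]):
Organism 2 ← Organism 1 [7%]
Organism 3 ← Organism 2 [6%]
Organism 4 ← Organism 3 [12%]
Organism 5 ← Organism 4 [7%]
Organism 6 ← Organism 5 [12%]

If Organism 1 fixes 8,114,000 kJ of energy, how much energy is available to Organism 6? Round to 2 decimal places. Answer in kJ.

34.35 kJ

Organism 2: 8114000 × 0.07 = 567980 kJ
Organism 3: 567980 × 0.06 = 34078.8 kJ
Organism 4: 34078.8 × 0.12 = 4089.456 kJ
Organism 5: 4089.456 × 0.07 = 286.26192 kJ
Organism 6: 286.26192 × 0.12 = 34.3514304 kJ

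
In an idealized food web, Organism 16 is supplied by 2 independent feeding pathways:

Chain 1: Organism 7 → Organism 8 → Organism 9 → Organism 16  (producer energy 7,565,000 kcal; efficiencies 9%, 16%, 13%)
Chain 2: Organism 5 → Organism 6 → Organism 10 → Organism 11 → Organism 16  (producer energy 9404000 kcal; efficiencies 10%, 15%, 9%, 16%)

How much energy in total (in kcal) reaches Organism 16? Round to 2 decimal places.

Chain 1: 7565000 × 0.09 × 0.16 × 0.13 = 14161.68 kcal
Chain 2: 9404000 × 0.1 × 0.15 × 0.09 × 0.16 = 2031.264 kcal
Total at Organism 16: 14161.68 + 2031.264 = 16192.944 kcal

16192.94 kcal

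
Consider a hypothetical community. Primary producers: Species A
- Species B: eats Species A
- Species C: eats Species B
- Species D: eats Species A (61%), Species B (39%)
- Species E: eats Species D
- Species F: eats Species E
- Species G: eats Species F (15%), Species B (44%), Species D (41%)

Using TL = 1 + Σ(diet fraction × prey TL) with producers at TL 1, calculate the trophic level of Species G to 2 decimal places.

Species B: 1 + 1 = 2
Species C: 1 + 2 = 3
Species D: 1 + (0.61×1 + 0.39×2) = 2.39
Species E: 1 + 2.39 = 3.39
Species F: 1 + 3.39 = 4.39
Species G: 1 + (0.15×4.39 + 0.44×2 + 0.41×2.39) = 3.5184

3.52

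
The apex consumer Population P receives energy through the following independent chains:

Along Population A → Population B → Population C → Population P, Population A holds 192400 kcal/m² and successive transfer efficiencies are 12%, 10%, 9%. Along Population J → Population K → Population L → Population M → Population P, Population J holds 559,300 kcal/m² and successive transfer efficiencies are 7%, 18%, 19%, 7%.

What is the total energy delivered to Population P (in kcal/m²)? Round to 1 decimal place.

Via Population A: 192400 × 0.12 × 0.1 × 0.09 = 207.792 kcal/m²
Via Population J: 559300 × 0.07 × 0.18 × 0.19 × 0.07 = 93.727494 kcal/m²
Total at Population P: 207.792 + 93.727494 = 301.519494 kcal/m²

301.5 kcal/m²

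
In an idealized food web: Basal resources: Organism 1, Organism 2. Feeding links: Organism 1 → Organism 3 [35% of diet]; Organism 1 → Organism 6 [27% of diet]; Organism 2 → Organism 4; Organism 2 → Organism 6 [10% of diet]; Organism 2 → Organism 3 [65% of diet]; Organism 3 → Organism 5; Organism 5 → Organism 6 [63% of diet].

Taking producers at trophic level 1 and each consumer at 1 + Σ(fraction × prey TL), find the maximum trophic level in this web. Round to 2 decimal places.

Organism 3: 1 + (0.65×1 + 0.35×1) = 2
Organism 4: 1 + 1 = 2
Organism 5: 1 + 2 = 3
Organism 6: 1 + (0.27×1 + 0.1×1 + 0.63×3) = 3.26

3.26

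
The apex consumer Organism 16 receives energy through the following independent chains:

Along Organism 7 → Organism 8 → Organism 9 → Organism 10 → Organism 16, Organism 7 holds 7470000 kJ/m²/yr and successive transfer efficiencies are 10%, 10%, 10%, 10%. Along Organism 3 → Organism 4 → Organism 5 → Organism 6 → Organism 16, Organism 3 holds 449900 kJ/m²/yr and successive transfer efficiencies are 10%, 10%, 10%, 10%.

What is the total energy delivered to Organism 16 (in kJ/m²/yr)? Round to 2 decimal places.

791.99 kJ/m²/yr

Via Organism 7: 7470000 × 0.1 × 0.1 × 0.1 × 0.1 = 747 kJ/m²/yr
Via Organism 3: 449900 × 0.1 × 0.1 × 0.1 × 0.1 = 44.99 kJ/m²/yr
Total at Organism 16: 747 + 44.99 = 791.99 kJ/m²/yr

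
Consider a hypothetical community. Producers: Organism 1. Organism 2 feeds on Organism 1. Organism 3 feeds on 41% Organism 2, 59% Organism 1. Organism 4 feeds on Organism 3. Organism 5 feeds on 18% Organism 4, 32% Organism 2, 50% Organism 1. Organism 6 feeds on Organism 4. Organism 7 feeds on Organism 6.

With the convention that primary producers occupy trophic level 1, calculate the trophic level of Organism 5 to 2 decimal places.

2.75

Organism 2: 1 + 1 = 2
Organism 3: 1 + (0.41×2 + 0.59×1) = 2.41
Organism 4: 1 + 2.41 = 3.41
Organism 5: 1 + (0.18×3.41 + 0.32×2 + 0.5×1) = 2.7538
Organism 6: 1 + 3.41 = 4.41
Organism 7: 1 + 4.41 = 5.41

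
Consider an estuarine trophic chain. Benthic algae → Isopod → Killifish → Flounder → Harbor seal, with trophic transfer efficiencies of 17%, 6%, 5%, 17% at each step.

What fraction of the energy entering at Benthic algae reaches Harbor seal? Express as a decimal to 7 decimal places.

0.0000867

Product of link efficiencies: 0.17 × 0.06 × 0.05 × 0.17 = 0.0000867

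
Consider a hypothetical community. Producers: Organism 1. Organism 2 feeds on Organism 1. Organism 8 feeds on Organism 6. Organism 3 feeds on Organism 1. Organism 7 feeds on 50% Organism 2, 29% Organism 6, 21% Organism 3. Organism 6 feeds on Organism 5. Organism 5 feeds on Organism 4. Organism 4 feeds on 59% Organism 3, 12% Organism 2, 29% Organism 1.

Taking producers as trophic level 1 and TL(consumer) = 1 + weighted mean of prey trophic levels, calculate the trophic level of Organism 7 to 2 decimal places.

Organism 2: 1 + 1 = 2
Organism 3: 1 + 1 = 2
Organism 4: 1 + (0.59×2 + 0.12×2 + 0.29×1) = 2.71
Organism 5: 1 + 2.71 = 3.71
Organism 6: 1 + 3.71 = 4.71
Organism 7: 1 + (0.5×2 + 0.29×4.71 + 0.21×2) = 3.7859
Organism 8: 1 + 4.71 = 5.71

3.79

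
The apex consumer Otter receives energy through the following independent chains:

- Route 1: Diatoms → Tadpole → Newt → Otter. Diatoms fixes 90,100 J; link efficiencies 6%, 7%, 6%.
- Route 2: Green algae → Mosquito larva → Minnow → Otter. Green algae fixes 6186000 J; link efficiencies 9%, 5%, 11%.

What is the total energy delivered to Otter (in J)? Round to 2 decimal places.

Route 1: 90100 × 0.06 × 0.07 × 0.06 = 22.7052 J
Route 2: 6186000 × 0.09 × 0.05 × 0.11 = 3062.07 J
Total at Otter: 22.7052 + 3062.07 = 3084.7752 J

3084.78 J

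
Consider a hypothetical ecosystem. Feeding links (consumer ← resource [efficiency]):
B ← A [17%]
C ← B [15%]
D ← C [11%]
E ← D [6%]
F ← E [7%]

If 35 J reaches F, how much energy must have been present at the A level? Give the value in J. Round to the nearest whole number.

Cumulative transfer efficiency: 0.17 × 0.15 × 0.11 × 0.06 × 0.07 = 0.000011781
A energy = 35 / 0.000011781 = 2970885 J

2970885 J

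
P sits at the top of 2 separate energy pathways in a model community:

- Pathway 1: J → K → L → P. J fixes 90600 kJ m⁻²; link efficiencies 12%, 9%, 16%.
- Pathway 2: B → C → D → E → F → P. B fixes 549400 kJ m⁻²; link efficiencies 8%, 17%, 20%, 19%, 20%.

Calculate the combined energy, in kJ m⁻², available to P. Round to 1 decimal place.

Pathway 1: 90600 × 0.12 × 0.09 × 0.16 = 156.5568 kJ m⁻²
Pathway 2: 549400 × 0.08 × 0.17 × 0.2 × 0.19 × 0.2 = 56.785984 kJ m⁻²
Total at P: 156.5568 + 56.785984 = 213.342784 kJ m⁻²

213.3 kJ m⁻²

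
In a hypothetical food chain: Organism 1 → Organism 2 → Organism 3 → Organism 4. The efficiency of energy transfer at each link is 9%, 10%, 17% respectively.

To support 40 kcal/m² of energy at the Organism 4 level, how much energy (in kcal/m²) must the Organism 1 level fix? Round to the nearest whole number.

26144 kcal/m²

Cumulative transfer efficiency: 0.09 × 0.1 × 0.17 = 0.00153
Organism 1 energy = 40 / 0.00153 = 26144 kcal/m²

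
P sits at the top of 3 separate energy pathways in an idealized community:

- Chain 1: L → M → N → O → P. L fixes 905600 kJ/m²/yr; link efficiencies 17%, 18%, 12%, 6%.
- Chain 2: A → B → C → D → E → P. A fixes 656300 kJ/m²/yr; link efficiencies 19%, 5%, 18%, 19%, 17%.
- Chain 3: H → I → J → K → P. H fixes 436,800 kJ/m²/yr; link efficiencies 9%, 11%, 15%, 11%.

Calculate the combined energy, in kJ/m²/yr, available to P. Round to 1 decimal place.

307.1 kJ/m²/yr

Chain 1: 905600 × 0.17 × 0.18 × 0.12 × 0.06 = 199.521792 kJ/m²/yr
Chain 2: 656300 × 0.19 × 0.05 × 0.18 × 0.19 × 0.17 = 36.2494179 kJ/m²/yr
Chain 3: 436800 × 0.09 × 0.11 × 0.15 × 0.11 = 71.35128 kJ/m²/yr
Total at P: 199.521792 + 36.2494179 + 71.35128 = 307.1224899 kJ/m²/yr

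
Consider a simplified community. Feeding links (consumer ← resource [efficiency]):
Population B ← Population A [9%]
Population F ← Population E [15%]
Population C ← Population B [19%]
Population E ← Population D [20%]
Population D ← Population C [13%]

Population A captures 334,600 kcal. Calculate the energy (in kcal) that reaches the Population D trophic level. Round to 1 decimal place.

Population B: 334600 × 0.09 = 30114 kcal
Population C: 30114 × 0.19 = 5721.66 kcal
Population D: 5721.66 × 0.13 = 743.8158 kcal

743.8 kcal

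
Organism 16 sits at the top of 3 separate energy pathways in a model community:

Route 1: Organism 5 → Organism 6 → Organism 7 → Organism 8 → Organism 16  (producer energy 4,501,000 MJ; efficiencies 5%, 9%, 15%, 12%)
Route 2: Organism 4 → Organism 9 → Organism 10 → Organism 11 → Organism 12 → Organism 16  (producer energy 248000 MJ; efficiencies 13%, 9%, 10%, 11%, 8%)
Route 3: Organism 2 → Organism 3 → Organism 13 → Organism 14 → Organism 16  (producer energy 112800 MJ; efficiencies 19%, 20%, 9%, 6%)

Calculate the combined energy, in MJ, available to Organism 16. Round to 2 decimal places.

390.28 MJ

Route 1: 4501000 × 0.05 × 0.09 × 0.15 × 0.12 = 364.581 MJ
Route 2: 248000 × 0.13 × 0.09 × 0.1 × 0.11 × 0.08 = 2.553408 MJ
Route 3: 112800 × 0.19 × 0.2 × 0.09 × 0.06 = 23.14656 MJ
Total at Organism 16: 364.581 + 2.553408 + 23.14656 = 390.280968 MJ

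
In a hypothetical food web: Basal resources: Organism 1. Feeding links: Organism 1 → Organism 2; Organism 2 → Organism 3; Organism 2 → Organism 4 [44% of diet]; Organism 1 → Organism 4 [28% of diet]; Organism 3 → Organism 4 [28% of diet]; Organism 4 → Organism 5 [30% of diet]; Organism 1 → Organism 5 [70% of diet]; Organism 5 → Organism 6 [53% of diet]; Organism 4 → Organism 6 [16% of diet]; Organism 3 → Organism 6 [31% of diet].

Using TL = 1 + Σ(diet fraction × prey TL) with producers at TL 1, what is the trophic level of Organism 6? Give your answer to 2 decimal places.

Organism 2: 1 + 1 = 2
Organism 3: 1 + 2 = 3
Organism 4: 1 + (0.44×2 + 0.28×1 + 0.28×3) = 3
Organism 5: 1 + (0.3×3 + 0.7×1) = 2.6
Organism 6: 1 + (0.53×2.6 + 0.16×3 + 0.31×3) = 3.788

3.79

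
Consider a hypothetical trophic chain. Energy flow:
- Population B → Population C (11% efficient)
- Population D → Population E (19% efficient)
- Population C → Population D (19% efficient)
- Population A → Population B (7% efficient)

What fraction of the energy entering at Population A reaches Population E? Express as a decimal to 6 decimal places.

Product of link efficiencies: 0.07 × 0.11 × 0.19 × 0.19 = 0.00027797

0.000278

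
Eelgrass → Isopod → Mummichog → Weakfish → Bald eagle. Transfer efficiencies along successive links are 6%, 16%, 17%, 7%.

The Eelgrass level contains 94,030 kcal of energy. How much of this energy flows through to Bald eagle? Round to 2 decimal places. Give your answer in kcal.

Isopod: 94030 × 0.06 = 5641.8 kcal
Mummichog: 5641.8 × 0.16 = 902.688 kcal
Weakfish: 902.688 × 0.17 = 153.45696 kcal
Bald eagle: 153.45696 × 0.07 = 10.7419872 kcal

10.74 kcal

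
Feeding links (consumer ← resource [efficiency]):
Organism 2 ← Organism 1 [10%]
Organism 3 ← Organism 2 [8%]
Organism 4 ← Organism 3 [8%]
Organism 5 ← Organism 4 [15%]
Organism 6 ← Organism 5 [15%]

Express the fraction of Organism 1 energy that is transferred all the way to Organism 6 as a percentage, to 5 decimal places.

0.00144%

Product of link efficiencies: 0.1 × 0.08 × 0.08 × 0.15 × 0.15 = 0.0000144
As a percentage: 0.0000144 × 100 = 0.00144%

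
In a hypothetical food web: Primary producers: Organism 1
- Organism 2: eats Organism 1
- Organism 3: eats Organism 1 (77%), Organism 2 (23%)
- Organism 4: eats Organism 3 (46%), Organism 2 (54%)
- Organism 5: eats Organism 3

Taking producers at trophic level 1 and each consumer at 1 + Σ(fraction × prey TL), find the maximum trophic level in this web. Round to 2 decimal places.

Organism 2: 1 + 1 = 2
Organism 3: 1 + (0.77×1 + 0.23×2) = 2.23
Organism 4: 1 + (0.46×2.23 + 0.54×2) = 3.1058
Organism 5: 1 + 2.23 = 3.23

3.23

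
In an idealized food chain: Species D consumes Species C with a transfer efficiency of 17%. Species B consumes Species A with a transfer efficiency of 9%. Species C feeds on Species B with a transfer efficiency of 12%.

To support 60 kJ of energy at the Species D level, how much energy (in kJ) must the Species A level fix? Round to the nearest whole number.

Cumulative transfer efficiency: 0.09 × 0.12 × 0.17 = 0.001836
Species A energy = 60 / 0.001836 = 32680 kJ

32680 kJ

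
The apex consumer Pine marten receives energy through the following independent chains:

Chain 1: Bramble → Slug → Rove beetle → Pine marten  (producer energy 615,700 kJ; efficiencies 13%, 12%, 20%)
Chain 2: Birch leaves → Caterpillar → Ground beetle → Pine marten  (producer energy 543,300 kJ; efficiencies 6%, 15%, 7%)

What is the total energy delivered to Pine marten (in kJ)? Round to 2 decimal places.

Chain 1: 615700 × 0.13 × 0.12 × 0.2 = 1920.984 kJ
Chain 2: 543300 × 0.06 × 0.15 × 0.07 = 342.279 kJ
Total at Pine marten: 1920.984 + 342.279 = 2263.263 kJ

2263.26 kJ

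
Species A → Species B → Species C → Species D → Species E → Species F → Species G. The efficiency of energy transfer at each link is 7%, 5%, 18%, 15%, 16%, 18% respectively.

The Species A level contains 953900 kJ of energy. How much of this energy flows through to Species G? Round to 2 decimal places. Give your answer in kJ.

2.60 kJ

Species B: 953900 × 0.07 = 66773 kJ
Species C: 66773 × 0.05 = 3338.65 kJ
Species D: 3338.65 × 0.18 = 600.957 kJ
Species E: 600.957 × 0.15 = 90.14355 kJ
Species F: 90.14355 × 0.16 = 14.422968 kJ
Species G: 14.422968 × 0.18 = 2.59613424 kJ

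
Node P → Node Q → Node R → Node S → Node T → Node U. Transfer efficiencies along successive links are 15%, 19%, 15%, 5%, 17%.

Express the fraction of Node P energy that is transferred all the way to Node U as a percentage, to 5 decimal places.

0.00363%

Product of link efficiencies: 0.15 × 0.19 × 0.15 × 0.05 × 0.17 = 0.0000363375
As a percentage: 0.0000363375 × 100 = 0.00363%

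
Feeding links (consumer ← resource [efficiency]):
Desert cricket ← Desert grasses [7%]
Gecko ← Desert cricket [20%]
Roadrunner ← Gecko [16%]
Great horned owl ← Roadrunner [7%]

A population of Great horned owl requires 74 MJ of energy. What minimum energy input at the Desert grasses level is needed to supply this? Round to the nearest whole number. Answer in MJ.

Cumulative transfer efficiency: 0.07 × 0.2 × 0.16 × 0.07 = 0.0001568
Desert grasses energy = 74 / 0.0001568 = 471939 MJ

471939 MJ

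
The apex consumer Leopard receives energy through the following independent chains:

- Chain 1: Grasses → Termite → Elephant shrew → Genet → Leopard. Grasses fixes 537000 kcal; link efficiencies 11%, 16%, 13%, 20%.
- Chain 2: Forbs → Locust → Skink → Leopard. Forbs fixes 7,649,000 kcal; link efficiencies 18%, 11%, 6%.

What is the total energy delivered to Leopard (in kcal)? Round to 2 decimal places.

Chain 1: 537000 × 0.11 × 0.16 × 0.13 × 0.2 = 245.7312 kcal
Chain 2: 7649000 × 0.18 × 0.11 × 0.06 = 9087.012 kcal
Total at Leopard: 245.7312 + 9087.012 = 9332.7432 kcal

9332.74 kcal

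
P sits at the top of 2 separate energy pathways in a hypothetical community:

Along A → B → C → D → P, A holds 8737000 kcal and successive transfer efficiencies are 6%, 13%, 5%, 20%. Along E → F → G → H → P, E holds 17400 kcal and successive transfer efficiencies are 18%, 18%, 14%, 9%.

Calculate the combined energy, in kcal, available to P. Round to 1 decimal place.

688.6 kcal

Via A: 8737000 × 0.06 × 0.13 × 0.05 × 0.2 = 681.486 kcal
Via E: 17400 × 0.18 × 0.18 × 0.14 × 0.09 = 7.103376 kcal
Total at P: 681.486 + 7.103376 = 688.589376 kcal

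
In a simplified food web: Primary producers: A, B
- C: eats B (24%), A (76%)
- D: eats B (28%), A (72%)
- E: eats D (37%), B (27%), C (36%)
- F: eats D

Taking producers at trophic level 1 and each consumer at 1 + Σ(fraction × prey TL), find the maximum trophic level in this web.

3

C: 1 + (0.24×1 + 0.76×1) = 2
D: 1 + (0.28×1 + 0.72×1) = 2
E: 1 + (0.37×2 + 0.27×1 + 0.36×2) = 2.73
F: 1 + 2 = 3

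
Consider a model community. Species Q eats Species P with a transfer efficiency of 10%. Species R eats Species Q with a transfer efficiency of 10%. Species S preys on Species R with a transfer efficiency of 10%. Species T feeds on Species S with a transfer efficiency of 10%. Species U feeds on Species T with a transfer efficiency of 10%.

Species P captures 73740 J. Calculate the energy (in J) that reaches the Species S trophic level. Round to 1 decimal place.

Species Q: 73740 × 0.1 = 7374 J
Species R: 7374 × 0.1 = 737.4 J
Species S: 737.4 × 0.1 = 73.74 J

73.7 J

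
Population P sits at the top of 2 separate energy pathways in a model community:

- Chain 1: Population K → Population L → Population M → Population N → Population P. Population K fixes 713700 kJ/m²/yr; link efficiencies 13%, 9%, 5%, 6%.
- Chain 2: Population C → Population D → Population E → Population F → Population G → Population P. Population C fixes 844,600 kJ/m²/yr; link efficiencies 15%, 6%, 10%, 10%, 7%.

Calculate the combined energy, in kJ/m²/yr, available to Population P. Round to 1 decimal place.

30.4 kJ/m²/yr

Chain 1: 713700 × 0.13 × 0.09 × 0.05 × 0.06 = 25.05087 kJ/m²/yr
Chain 2: 844600 × 0.15 × 0.06 × 0.1 × 0.1 × 0.07 = 5.32098 kJ/m²/yr
Total at Population P: 25.05087 + 5.32098 = 30.37185 kJ/m²/yr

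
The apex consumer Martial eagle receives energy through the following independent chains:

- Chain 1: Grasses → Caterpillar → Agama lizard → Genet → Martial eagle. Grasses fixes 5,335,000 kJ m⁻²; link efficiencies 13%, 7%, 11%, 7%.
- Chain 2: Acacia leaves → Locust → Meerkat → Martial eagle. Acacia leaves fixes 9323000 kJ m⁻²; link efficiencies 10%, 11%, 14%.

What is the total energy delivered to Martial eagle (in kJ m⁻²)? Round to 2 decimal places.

Chain 1: 5335000 × 0.13 × 0.07 × 0.11 × 0.07 = 373.82345 kJ m⁻²
Chain 2: 9323000 × 0.1 × 0.11 × 0.14 = 14357.42 kJ m⁻²
Total at Martial eagle: 373.82345 + 14357.42 = 14731.24345 kJ m⁻²

14731.24 kJ m⁻²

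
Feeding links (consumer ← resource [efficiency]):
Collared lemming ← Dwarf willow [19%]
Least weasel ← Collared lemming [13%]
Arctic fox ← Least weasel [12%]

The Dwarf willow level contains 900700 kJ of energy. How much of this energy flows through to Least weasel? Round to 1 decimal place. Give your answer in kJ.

22247.3 kJ

Collared lemming: 900700 × 0.19 = 171133 kJ
Least weasel: 171133 × 0.13 = 22247.29 kJ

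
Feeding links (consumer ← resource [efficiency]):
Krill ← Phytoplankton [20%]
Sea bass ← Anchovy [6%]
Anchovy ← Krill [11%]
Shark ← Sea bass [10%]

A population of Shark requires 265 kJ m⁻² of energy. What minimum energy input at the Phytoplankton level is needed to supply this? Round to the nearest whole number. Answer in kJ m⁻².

Cumulative transfer efficiency: 0.2 × 0.11 × 0.06 × 0.1 = 0.000132
Phytoplankton energy = 265 / 0.000132 = 2007576 kJ m⁻²

2007576 kJ m⁻²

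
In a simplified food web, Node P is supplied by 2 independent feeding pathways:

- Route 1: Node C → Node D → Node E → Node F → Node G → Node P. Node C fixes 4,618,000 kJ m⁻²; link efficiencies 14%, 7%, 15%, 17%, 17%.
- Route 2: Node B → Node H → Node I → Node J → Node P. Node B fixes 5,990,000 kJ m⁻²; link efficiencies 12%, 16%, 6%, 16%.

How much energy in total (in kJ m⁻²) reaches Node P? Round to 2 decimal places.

Route 1: 4618000 × 0.14 × 0.07 × 0.15 × 0.17 × 0.17 = 196.186494 kJ m⁻²
Route 2: 5990000 × 0.12 × 0.16 × 0.06 × 0.16 = 1104.0768 kJ m⁻²
Total at Node P: 196.186494 + 1104.0768 = 1300.263294 kJ m⁻²

1300.26 kJ m⁻²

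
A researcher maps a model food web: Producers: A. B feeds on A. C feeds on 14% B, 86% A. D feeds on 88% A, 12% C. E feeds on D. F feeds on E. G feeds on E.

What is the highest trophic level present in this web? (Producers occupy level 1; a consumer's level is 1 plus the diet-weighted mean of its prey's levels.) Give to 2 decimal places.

4.14

B: 1 + 1 = 2
C: 1 + (0.14×2 + 0.86×1) = 2.14
D: 1 + (0.88×1 + 0.12×2.14) = 2.1368
E: 1 + 2.1368 = 3.1368
F: 1 + 3.1368 = 4.1368
G: 1 + 3.1368 = 4.1368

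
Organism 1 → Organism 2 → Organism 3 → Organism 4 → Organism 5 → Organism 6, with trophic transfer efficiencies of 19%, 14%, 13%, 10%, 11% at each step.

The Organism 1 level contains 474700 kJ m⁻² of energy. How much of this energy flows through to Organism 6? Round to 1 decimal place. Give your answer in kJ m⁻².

18.1 kJ m⁻²

Organism 2: 474700 × 0.19 = 90193 kJ m⁻²
Organism 3: 90193 × 0.14 = 12627.02 kJ m⁻²
Organism 4: 12627.02 × 0.13 = 1641.5126 kJ m⁻²
Organism 5: 1641.5126 × 0.1 = 164.15126 kJ m⁻²
Organism 6: 164.15126 × 0.11 = 18.0566386 kJ m⁻²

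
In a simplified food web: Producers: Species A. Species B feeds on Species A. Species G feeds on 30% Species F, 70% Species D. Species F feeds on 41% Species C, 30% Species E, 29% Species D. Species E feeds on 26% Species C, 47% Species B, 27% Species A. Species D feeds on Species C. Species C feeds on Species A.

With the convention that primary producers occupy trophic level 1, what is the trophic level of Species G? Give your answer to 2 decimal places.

4.15

Species B: 1 + 1 = 2
Species C: 1 + 1 = 2
Species D: 1 + 2 = 3
Species E: 1 + (0.26×2 + 0.47×2 + 0.27×1) = 2.73
Species F: 1 + (0.41×2 + 0.3×2.73 + 0.29×3) = 3.509
Species G: 1 + (0.3×3.509 + 0.7×3) = 4.1527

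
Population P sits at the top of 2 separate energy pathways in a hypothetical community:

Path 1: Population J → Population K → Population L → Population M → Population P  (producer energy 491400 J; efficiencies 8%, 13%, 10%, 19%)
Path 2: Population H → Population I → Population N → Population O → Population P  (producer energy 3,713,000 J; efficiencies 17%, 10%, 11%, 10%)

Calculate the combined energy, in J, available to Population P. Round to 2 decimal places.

Path 1: 491400 × 0.08 × 0.13 × 0.1 × 0.19 = 97.10064 J
Path 2: 3713000 × 0.17 × 0.1 × 0.11 × 0.1 = 694.331 J
Total at Population P: 97.10064 + 694.331 = 791.43164 J

791.43 J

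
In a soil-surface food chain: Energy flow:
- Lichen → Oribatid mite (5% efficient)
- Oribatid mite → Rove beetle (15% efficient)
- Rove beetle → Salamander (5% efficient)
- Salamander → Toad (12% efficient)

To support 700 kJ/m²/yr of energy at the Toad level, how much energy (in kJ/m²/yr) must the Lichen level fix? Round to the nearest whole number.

Cumulative transfer efficiency: 0.05 × 0.15 × 0.05 × 0.12 = 0.000045
Lichen energy = 700 / 0.000045 = 15555556 kJ/m²/yr

15555556 kJ/m²/yr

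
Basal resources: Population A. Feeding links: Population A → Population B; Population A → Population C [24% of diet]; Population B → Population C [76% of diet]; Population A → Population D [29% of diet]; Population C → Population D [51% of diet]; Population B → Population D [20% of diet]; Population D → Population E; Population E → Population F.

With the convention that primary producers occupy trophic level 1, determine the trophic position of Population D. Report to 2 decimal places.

Population B: 1 + 1 = 2
Population C: 1 + (0.24×1 + 0.76×2) = 2.76
Population D: 1 + (0.29×1 + 0.51×2.76 + 0.2×2) = 3.0976
Population E: 1 + 3.0976 = 4.0976
Population F: 1 + 4.0976 = 5.0976

3.10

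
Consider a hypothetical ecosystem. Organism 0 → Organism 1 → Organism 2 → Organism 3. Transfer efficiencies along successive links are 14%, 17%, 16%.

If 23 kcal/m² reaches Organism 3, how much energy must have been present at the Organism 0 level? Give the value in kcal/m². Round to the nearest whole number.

6040 kcal/m²

Cumulative transfer efficiency: 0.14 × 0.17 × 0.16 = 0.003808
Organism 0 energy = 23 / 0.003808 = 6040 kcal/m²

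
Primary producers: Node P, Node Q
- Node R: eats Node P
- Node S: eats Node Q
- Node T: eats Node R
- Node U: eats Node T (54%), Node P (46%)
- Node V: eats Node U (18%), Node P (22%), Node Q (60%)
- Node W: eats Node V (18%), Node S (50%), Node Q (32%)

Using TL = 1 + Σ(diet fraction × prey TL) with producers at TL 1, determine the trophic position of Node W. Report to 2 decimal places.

Node R: 1 + 1 = 2
Node S: 1 + 1 = 2
Node T: 1 + 2 = 3
Node U: 1 + (0.54×3 + 0.46×1) = 3.08
Node V: 1 + (0.18×3.08 + 0.22×1 + 0.6×1) = 2.3744
Node W: 1 + (0.18×2.3744 + 0.5×2 + 0.32×1) = 2.747392

2.75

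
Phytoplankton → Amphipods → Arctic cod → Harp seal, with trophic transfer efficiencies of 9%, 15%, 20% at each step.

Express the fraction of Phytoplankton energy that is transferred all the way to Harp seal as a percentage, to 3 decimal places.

Product of link efficiencies: 0.09 × 0.15 × 0.2 = 0.0027
As a percentage: 0.0027 × 100 = 0.270%

0.270%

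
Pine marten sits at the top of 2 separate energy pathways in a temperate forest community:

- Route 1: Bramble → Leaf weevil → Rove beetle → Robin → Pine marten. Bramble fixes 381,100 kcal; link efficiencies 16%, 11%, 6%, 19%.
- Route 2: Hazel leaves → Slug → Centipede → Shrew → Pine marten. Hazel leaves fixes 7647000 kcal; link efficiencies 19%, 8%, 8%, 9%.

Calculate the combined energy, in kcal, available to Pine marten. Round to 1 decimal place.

913.4 kcal

Route 1: 381100 × 0.16 × 0.11 × 0.06 × 0.19 = 76.463904 kcal
Route 2: 7647000 × 0.19 × 0.08 × 0.08 × 0.09 = 836.88768 kcal
Total at Pine marten: 76.463904 + 836.88768 = 913.351584 kcal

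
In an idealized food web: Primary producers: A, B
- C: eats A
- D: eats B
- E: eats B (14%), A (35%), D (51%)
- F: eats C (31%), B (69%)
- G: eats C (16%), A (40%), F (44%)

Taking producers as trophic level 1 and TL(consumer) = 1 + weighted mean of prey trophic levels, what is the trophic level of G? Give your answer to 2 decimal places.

2.74

C: 1 + 1 = 2
D: 1 + 1 = 2
E: 1 + (0.14×1 + 0.35×1 + 0.51×2) = 2.51
F: 1 + (0.31×2 + 0.69×1) = 2.31
G: 1 + (0.16×2 + 0.4×1 + 0.44×2.31) = 2.7364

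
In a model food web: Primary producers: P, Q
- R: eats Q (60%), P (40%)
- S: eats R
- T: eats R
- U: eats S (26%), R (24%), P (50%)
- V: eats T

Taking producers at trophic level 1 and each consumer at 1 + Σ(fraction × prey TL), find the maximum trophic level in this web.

R: 1 + (0.6×1 + 0.4×1) = 2
S: 1 + 2 = 3
T: 1 + 2 = 3
U: 1 + (0.26×3 + 0.24×2 + 0.5×1) = 2.76
V: 1 + 3 = 4

4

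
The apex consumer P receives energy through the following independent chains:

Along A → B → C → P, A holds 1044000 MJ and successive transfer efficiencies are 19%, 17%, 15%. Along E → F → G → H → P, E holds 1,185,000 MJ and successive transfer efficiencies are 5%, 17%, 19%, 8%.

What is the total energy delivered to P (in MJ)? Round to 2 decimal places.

Via A: 1044000 × 0.19 × 0.17 × 0.15 = 5058.18 MJ
Via E: 1185000 × 0.05 × 0.17 × 0.19 × 0.08 = 153.102 MJ
Total at P: 5058.18 + 153.102 = 5211.282 MJ

5211.28 MJ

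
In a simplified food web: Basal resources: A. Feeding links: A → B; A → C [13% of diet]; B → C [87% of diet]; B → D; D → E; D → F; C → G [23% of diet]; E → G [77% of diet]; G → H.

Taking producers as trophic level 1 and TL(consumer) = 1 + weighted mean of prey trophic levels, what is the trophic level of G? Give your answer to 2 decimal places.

4.74

B: 1 + 1 = 2
C: 1 + (0.13×1 + 0.87×2) = 2.87
D: 1 + 2 = 3
E: 1 + 3 = 4
F: 1 + 3 = 4
G: 1 + (0.23×2.87 + 0.77×4) = 4.7401
H: 1 + 4.7401 = 5.7401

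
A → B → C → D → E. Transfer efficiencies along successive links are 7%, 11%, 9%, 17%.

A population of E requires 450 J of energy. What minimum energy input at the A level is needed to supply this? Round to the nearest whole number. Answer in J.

Cumulative transfer efficiency: 0.07 × 0.11 × 0.09 × 0.17 = 0.00011781
A energy = 450 / 0.00011781 = 3819710 J

3819710 J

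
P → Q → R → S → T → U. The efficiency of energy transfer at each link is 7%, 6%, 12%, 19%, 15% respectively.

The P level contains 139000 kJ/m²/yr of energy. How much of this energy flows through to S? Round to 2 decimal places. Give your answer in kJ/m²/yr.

70.06 kJ/m²/yr

Q: 139000 × 0.07 = 9730 kJ/m²/yr
R: 9730 × 0.06 = 583.8 kJ/m²/yr
S: 583.8 × 0.12 = 70.056 kJ/m²/yr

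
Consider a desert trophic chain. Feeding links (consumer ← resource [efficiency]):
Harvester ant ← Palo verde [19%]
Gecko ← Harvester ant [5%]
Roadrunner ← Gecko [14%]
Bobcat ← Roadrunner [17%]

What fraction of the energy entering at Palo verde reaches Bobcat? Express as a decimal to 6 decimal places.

Product of link efficiencies: 0.19 × 0.05 × 0.14 × 0.17 = 0.0002261

0.000226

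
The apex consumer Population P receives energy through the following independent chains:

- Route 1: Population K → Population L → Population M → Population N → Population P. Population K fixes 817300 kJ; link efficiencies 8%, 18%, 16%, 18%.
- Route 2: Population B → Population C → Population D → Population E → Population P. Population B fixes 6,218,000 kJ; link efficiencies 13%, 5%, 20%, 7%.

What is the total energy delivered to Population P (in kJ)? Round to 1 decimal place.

904.8 kJ

Route 1: 817300 × 0.08 × 0.18 × 0.16 × 0.18 = 338.950656 kJ
Route 2: 6218000 × 0.13 × 0.05 × 0.2 × 0.07 = 565.838 kJ
Total at Population P: 338.950656 + 565.838 = 904.788656 kJ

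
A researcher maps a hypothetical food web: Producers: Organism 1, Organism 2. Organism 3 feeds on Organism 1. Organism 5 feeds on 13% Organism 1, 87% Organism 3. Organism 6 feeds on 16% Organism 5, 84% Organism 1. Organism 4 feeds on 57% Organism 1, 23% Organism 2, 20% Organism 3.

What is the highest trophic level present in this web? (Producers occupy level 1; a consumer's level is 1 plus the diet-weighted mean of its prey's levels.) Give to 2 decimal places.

2.87

Organism 3: 1 + 1 = 2
Organism 4: 1 + (0.57×1 + 0.23×1 + 0.2×2) = 2.2
Organism 5: 1 + (0.13×1 + 0.87×2) = 2.87
Organism 6: 1 + (0.16×2.87 + 0.84×1) = 2.2992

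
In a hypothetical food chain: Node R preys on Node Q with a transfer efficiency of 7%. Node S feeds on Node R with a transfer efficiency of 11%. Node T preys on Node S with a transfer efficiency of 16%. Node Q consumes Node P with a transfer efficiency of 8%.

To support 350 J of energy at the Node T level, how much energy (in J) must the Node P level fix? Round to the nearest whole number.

3551136 J

Cumulative transfer efficiency: 0.08 × 0.07 × 0.11 × 0.16 = 0.00009856
Node P energy = 350 / 0.00009856 = 3551136 J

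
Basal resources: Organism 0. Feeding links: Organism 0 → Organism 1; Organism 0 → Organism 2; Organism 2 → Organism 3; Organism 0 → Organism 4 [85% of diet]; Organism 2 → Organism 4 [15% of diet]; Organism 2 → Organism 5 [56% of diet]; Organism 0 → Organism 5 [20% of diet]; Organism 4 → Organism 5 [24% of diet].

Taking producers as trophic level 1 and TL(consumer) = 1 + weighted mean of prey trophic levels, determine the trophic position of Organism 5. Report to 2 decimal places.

2.84

Organism 1: 1 + 1 = 2
Organism 2: 1 + 1 = 2
Organism 3: 1 + 2 = 3
Organism 4: 1 + (0.85×1 + 0.15×2) = 2.15
Organism 5: 1 + (0.56×2 + 0.2×1 + 0.24×2.15) = 2.836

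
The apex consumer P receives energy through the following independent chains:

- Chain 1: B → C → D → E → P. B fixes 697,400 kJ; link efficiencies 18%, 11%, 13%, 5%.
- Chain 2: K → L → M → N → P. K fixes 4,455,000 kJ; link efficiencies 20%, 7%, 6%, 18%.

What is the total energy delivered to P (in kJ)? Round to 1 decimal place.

763.4 kJ

Chain 1: 697400 × 0.18 × 0.11 × 0.13 × 0.05 = 89.75538 kJ
Chain 2: 4455000 × 0.2 × 0.07 × 0.06 × 0.18 = 673.596 kJ
Total at P: 89.75538 + 673.596 = 763.35138 kJ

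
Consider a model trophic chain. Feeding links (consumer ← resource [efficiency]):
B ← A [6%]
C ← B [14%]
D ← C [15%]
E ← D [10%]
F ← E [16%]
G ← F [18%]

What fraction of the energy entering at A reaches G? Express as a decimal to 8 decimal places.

Product of link efficiencies: 0.06 × 0.14 × 0.15 × 0.1 × 0.16 × 0.18 = 0.0000036288

0.00000363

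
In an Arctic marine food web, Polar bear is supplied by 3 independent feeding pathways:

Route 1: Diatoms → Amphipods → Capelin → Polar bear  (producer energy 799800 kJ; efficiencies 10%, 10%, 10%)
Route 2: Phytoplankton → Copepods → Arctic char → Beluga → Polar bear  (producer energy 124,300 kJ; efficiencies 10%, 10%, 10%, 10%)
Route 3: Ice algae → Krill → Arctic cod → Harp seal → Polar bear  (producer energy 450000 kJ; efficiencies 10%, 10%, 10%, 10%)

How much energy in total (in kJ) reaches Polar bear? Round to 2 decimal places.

857.23 kJ

Route 1: 799800 × 0.1 × 0.1 × 0.1 = 799.8 kJ
Route 2: 124300 × 0.1 × 0.1 × 0.1 × 0.1 = 12.43 kJ
Route 3: 450000 × 0.1 × 0.1 × 0.1 × 0.1 = 45 kJ
Total at Polar bear: 799.8 + 12.43 + 45 = 857.23 kJ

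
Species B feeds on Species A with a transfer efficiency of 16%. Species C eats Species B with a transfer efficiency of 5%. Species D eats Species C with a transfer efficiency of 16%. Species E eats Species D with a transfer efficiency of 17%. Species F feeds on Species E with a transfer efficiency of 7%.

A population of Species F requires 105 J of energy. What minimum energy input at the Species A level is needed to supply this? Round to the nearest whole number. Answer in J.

Cumulative transfer efficiency: 0.16 × 0.05 × 0.16 × 0.17 × 0.07 = 0.000015232
Species A energy = 105 / 0.000015232 = 6893382 J

6893382 J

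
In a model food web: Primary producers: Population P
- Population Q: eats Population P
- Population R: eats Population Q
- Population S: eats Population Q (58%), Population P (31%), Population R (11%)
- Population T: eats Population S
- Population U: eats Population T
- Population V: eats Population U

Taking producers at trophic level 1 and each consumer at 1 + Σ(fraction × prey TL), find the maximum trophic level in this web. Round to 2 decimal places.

5.80

Population Q: 1 + 1 = 2
Population R: 1 + 2 = 3
Population S: 1 + (0.58×2 + 0.31×1 + 0.11×3) = 2.8
Population T: 1 + 2.8 = 3.8
Population U: 1 + 3.8 = 4.8
Population V: 1 + 4.8 = 5.8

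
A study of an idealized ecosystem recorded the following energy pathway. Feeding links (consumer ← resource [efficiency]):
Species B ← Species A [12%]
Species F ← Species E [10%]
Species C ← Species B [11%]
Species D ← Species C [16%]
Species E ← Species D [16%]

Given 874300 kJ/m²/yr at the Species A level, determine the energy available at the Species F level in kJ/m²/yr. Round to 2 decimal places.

Species B: 874300 × 0.12 = 104916 kJ/m²/yr
Species C: 104916 × 0.11 = 11540.76 kJ/m²/yr
Species D: 11540.76 × 0.16 = 1846.5216 kJ/m²/yr
Species E: 1846.5216 × 0.16 = 295.443456 kJ/m²/yr
Species F: 295.443456 × 0.1 = 29.5443456 kJ/m²/yr

29.54 kJ/m²/yr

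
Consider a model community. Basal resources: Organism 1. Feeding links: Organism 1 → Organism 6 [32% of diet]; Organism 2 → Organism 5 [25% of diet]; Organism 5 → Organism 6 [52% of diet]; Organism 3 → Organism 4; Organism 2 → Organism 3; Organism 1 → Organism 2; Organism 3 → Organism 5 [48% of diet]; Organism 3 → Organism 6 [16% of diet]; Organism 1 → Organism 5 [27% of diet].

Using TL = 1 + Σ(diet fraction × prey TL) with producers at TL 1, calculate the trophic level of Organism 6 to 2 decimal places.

Organism 2: 1 + 1 = 2
Organism 3: 1 + 2 = 3
Organism 4: 1 + 3 = 4
Organism 5: 1 + (0.25×2 + 0.27×1 + 0.48×3) = 3.21
Organism 6: 1 + (0.52×3.21 + 0.16×3 + 0.32×1) = 3.4692

3.47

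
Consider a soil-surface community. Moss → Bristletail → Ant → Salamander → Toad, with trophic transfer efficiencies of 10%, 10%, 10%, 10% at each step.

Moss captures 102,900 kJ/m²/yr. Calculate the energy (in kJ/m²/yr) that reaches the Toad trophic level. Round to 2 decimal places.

Bristletail: 102900 × 0.1 = 10290 kJ/m²/yr
Ant: 10290 × 0.1 = 1029 kJ/m²/yr
Salamander: 1029 × 0.1 = 102.9 kJ/m²/yr
Toad: 102.9 × 0.1 = 10.29 kJ/m²/yr

10.29 kJ/m²/yr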